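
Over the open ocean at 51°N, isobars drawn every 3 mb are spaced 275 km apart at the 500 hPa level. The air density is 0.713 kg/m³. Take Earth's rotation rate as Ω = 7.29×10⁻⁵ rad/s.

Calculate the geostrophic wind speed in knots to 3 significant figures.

Coriolis parameter at 51°N:
f = 2Ω sin φ = 2 × 7.29×10⁻⁵ × sin 51° = 1.13×10⁻⁴ s⁻¹
Pressure gradient: |∂P/∂n| = 300 Pa / 275000 m = 1.09×10⁻³ Pa/m
Geostrophic balance (pressure-gradient force = Coriolis force):
V_g = (1/(fρ)) |∂P/∂n| = 1.09×10⁻³ / (1.13×10⁻⁴ × 0.713) = 13.5 m/s
Converting: 13.5 m/s × 1.944 = 26.2 knots

26.2 knots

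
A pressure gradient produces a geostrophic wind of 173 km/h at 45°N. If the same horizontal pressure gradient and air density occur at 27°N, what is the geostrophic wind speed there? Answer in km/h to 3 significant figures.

With the same pressure gradient and density, V_g ∝ 1/f ∝ 1/sin φ.
V₂ = V₁ · sin φ₁ / sin φ₂ = 173 × sin 45° / sin 27°
V₂ = 173 × 0.7071/0.4540 = 269 km/h

269 km/h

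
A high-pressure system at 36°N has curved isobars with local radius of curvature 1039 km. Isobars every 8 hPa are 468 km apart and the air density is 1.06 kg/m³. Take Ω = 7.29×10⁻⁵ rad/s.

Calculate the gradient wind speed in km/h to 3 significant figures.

97.2 km/h

Coriolis parameter at 36°N:
f = 2Ω sin φ = 2 × 7.29×10⁻⁵ × sin 36° = 8.57×10⁻⁵ s⁻¹
Pressure gradient: |∂P/∂n| = 800 Pa / 468000 m = 1.71×10⁻³ Pa/m
Geostrophic speed: V_g = |∂P/∂n|/(fρ) = 1.71×10⁻³/(8.57×10⁻⁵ × 1.06) = 18.8 m/s
Around a high, pressure-gradient force acts outward with centrifugal, so Coriolis balances both:
fV = (1/ρ)|∂P/∂n| + V²/R  →  V² − fR·V + fR·V_g = 0
With fR = 8.57×10⁻⁵ × 1039×10³ m = 89.0 m/s:
V = [fR − √((fR)² − 4 fR V_g)]/2 = [89.0 − √(89.0² − 4×89.0×18.8)]/2 = 27 m/s
Supergeostrophic (V > V_g = 18.8 m/s), as expected around a high.
Converting: 27 m/s × 3.6 = 97.2 km/h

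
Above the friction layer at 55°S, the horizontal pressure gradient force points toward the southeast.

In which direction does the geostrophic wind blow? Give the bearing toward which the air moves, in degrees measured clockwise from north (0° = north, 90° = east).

045°

The pressure-gradient force points toward the southeast (bearing 135°).
Geostrophic balance: in the Southern Hemisphere the Coriolis force deflects motion to the left, so the geostrophic wind blows 90° to the left of the pressure-gradient force (low pressure on the right).
Rotating 135° by 90° counterclockwise gives 045° — the wind blows toward the northeast.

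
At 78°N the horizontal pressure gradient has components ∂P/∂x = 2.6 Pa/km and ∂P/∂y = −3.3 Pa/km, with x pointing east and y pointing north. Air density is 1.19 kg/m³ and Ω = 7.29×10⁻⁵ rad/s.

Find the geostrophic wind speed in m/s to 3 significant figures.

Coriolis parameter at 78°N:
f = 2Ω sin φ = 2 × 7.29×10⁻⁵ × sin 78° = 1.43×10⁻⁴ s⁻¹
Component geostrophic relations (x east, y north):
u_g = −(1/(fρ)) ∂P/∂y,  v_g = (1/(fρ)) ∂P/∂x
u_g = −(−3.3×10⁻³)/(1.43×10⁻⁴ × 1.19) = 19.4 m/s;  v_g = (2.6×10⁻³)/(1.43×10⁻⁴ × 1.19) = 15.3 m/s
|V_g| = √(u_g² + v_g²) = 24.8 m/s

24.8 m/s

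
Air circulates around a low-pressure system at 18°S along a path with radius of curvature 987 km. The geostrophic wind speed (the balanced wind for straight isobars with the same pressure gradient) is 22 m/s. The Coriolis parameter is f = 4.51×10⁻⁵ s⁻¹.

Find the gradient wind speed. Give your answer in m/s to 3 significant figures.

16.1 m/s

Around a low, centrifugal force acts outward with Coriolis, so pressure-gradient force balances both:
(1/ρ)|∂P/∂n| = fV + V²/R  →  V² + fR·V − fR·V_g = 0
With fR = 4.51×10⁻⁵ × 987×10³ m = 44.5 m/s:
V = [−fR + √((fR)² + 4 fR V_g)]/2 = [−44.5 + √(44.5² + 4×44.5×22)]/2 = 16.1 m/s
Subgeostrophic (V < V_g = 22 m/s), as expected around a low.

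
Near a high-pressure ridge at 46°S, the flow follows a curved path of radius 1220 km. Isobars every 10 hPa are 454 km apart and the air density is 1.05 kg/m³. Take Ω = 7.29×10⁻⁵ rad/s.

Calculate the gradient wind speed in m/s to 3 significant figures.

Coriolis parameter at 46°S:
f = 2Ω sin φ = 2 × 7.29×10⁻⁵ × sin 46° = 1.05×10⁻⁴ s⁻¹
Pressure gradient: |∂P/∂n| = 1000 Pa / 454000 m = 2.20×10⁻³ Pa/m
Geostrophic speed: V_g = |∂P/∂n|/(fρ) = 2.20×10⁻³/(1.05×10⁻⁴ × 1.05) = 20.0 m/s
Around a high, pressure-gradient force acts outward with centrifugal, so Coriolis balances both:
fV = (1/ρ)|∂P/∂n| + V²/R  →  V² − fR·V + fR·V_g = 0
With fR = 1.05×10⁻⁴ × 1220×10³ m = 128 m/s:
V = [fR − √((fR)² − 4 fR V_g)]/2 = [128 − √(128² − 4×128×20)]/2 = 24.8 m/s
Supergeostrophic (V > V_g = 20 m/s), as expected around a high.

24.8 m/s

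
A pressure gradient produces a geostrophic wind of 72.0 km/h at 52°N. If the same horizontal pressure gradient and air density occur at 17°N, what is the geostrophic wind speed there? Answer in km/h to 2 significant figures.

With the same pressure gradient and density, V_g ∝ 1/f ∝ 1/sin φ.
V₂ = V₁ · sin φ₁ / sin φ₂ = 72.0 × sin 52° / sin 17°
V₂ = 72.0 × 0.7880/0.2924 = 190 km/h

190 km/h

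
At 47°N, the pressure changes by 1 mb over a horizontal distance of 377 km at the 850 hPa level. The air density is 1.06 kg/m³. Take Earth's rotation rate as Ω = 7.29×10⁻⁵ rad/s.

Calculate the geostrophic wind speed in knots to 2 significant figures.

Coriolis parameter at 47°N:
f = 2Ω sin φ = 2 × 7.29×10⁻⁵ × sin 47° = 1.07×10⁻⁴ s⁻¹
Pressure gradient: |∂P/∂n| = 100 Pa / 377000 m = 2.65×10⁻⁴ Pa/m
Geostrophic balance (pressure-gradient force = Coriolis force):
V_g = (1/(fρ)) |∂P/∂n| = 2.65×10⁻⁴ / (1.07×10⁻⁴ × 1.06) = 2.35 m/s
Converting: 2.35 m/s × 1.944 = 4.6 knots

4.6 knots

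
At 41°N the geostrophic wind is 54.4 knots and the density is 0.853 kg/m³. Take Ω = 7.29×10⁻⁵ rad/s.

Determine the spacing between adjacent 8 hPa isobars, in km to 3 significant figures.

Coriolis parameter at 41°N:
f = 2Ω sin φ = 2 × 7.29×10⁻⁵ × sin 41° = 9.57×10⁻⁵ s⁻¹
Wind speed in SI: 54.4 knots = 28.0 m/s
Geostrophic balance rearranged: |∂P/∂n| = f ρ V_g
|∂P/∂n| = 9.57×10⁻⁵ × 0.853 × 28.0 = 2.28×10⁻³ Pa/m
Isobar spacing: Δn = ΔP/|∂P/∂n| = 800 Pa / 2.28×10⁻³ Pa/m = 350351 m ≈ 350 km

350 km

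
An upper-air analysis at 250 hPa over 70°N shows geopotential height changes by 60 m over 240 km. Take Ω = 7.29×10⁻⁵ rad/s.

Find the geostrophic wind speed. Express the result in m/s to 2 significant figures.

18 m/s

Coriolis parameter at 70°N:
f = 2Ω sin φ = 2 × 7.29×10⁻⁵ × sin 70° = 1.37×10⁻⁴ s⁻¹
Height gradient: |∂Z/∂n| = 60 m / 240000 m = 2.50×10⁻⁴
On a pressure surface, geostrophic balance gives V_g = (g/f)|∂Z/∂n|:
V_g = 9.81 × 2.50×10⁻⁴ / 1.37×10⁻⁴ = 17.9 m/s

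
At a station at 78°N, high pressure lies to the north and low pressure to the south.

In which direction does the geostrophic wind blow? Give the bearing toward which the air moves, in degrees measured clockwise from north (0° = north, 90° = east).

270°

The pressure-gradient force points toward the south (bearing 180°).
Geostrophic balance: in the Northern Hemisphere the Coriolis force deflects motion to the right, so the geostrophic wind blows 90° to the right of the pressure-gradient force (low pressure on the left).
Rotating 180° by 90° clockwise gives 270° — the wind blows toward the west.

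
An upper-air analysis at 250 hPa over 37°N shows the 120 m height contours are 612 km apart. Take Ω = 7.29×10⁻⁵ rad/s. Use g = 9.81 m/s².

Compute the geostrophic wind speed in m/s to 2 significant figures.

Coriolis parameter at 37°N:
f = 2Ω sin φ = 2 × 7.29×10⁻⁵ × sin 37° = 8.77×10⁻⁵ s⁻¹
Height gradient: |∂Z/∂n| = 120 m / 612000 m = 1.96×10⁻⁴
On a pressure surface, geostrophic balance gives V_g = (g/f)|∂Z/∂n|:
V_g = 9.81 × 1.96×10⁻⁴ / 8.77×10⁻⁵ = 21.9 m/s

22 m/s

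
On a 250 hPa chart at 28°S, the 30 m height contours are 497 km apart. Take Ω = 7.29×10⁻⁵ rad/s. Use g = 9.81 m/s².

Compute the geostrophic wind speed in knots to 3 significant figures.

Coriolis parameter at 28°S:
f = 2Ω sin φ = 2 × 7.29×10⁻⁵ × sin 28° = 6.84×10⁻⁵ s⁻¹
Height gradient: |∂Z/∂n| = 30 m / 497000 m = 6.04×10⁻⁵
On a pressure surface, geostrophic balance gives V_g = (g/f)|∂Z/∂n|:
V_g = 9.81 × 6.04×10⁻⁵ / 6.84×10⁻⁵ = 8.65 m/s
Converting: 8.65 m/s × 1.944 = 16.8 knots

16.8 knots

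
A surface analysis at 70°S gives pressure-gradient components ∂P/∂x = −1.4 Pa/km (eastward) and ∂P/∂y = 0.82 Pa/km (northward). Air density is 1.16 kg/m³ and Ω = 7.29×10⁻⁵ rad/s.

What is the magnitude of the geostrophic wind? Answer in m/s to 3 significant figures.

Coriolis parameter at 70°S:
f = 2Ω sin φ = 2 × 7.29×10⁻⁵ × sin 70° = 1.37×10⁻⁴ s⁻¹
In the Southern Hemisphere f is negative: f = −1.37×10⁻⁴ s⁻¹.
Component geostrophic relations (x east, y north):
u_g = −(1/(fρ)) ∂P/∂y,  v_g = (1/(fρ)) ∂P/∂x
u_g = −(0.82×10⁻³)/(−1.37×10⁻⁴ × 1.16) = 5.16 m/s;  v_g = (−1.4×10⁻³)/(−1.37×10⁻⁴ × 1.16) = 8.81 m/s
|V_g| = √(u_g² + v_g²) = 10.2 m/s

10.2 m/s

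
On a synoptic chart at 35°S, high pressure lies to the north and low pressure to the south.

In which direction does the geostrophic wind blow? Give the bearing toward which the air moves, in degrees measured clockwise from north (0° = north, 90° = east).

The pressure-gradient force points toward the south (bearing 180°).
Geostrophic balance: in the Southern Hemisphere the Coriolis force deflects motion to the left, so the geostrophic wind blows 90° to the left of the pressure-gradient force (low pressure on the right).
Rotating 180° by 90° counterclockwise gives 090° — the wind blows toward the east.

090°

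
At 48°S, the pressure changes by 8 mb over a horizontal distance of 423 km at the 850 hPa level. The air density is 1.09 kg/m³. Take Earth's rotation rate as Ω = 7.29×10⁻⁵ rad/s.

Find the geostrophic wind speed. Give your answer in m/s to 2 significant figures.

16 m/s

Coriolis parameter at 48°S:
f = 2Ω sin φ = 2 × 7.29×10⁻⁵ × sin 48° = 1.08×10⁻⁴ s⁻¹
Pressure gradient: |∂P/∂n| = 800 Pa / 423000 m = 1.89×10⁻³ Pa/m
Geostrophic balance (pressure-gradient force = Coriolis force):
V_g = (1/(fρ)) |∂P/∂n| = 1.89×10⁻³ / (1.08×10⁻⁴ × 1.09) = 16.0 m/s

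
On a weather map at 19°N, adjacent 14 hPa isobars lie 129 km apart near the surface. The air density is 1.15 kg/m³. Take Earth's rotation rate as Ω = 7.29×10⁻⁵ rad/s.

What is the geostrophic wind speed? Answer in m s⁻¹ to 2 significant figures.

Coriolis parameter at 19°N:
f = 2Ω sin φ = 2 × 7.29×10⁻⁵ × sin 19° = 4.75×10⁻⁵ s⁻¹
Pressure gradient: |∂P/∂n| = 1400 Pa / 129000 m = 1.09×10⁻² Pa/m
Geostrophic balance (pressure-gradient force = Coriolis force):
V_g = (1/(fρ)) |∂P/∂n| = 1.09×10⁻² / (4.75×10⁻⁵ × 1.15) = 199 m/s

200 m s⁻¹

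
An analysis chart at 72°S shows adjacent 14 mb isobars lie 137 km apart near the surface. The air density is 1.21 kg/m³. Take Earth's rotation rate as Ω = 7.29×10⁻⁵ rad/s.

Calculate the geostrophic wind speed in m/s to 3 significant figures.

Coriolis parameter at 72°S:
f = 2Ω sin φ = 2 × 7.29×10⁻⁵ × sin 72° = 1.39×10⁻⁴ s⁻¹
Pressure gradient: |∂P/∂n| = 1400 Pa / 137000 m = 1.02×10⁻² Pa/m
Geostrophic balance (pressure-gradient force = Coriolis force):
V_g = (1/(fρ)) |∂P/∂n| = 1.02×10⁻² / (1.39×10⁻⁴ × 1.21) = 60.9 m/s

60.9 m/s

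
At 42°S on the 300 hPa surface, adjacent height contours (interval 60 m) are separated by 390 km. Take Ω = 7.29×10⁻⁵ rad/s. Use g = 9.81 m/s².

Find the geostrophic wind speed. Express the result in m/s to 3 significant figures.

15.5 m/s

Coriolis parameter at 42°S:
f = 2Ω sin φ = 2 × 7.29×10⁻⁵ × sin 42° = 9.76×10⁻⁵ s⁻¹
Height gradient: |∂Z/∂n| = 60 m / 390000 m = 1.54×10⁻⁴
On a pressure surface, geostrophic balance gives V_g = (g/f)|∂Z/∂n|:
V_g = 9.81 × 1.54×10⁻⁴ / 9.76×10⁻⁵ = 15.5 m/s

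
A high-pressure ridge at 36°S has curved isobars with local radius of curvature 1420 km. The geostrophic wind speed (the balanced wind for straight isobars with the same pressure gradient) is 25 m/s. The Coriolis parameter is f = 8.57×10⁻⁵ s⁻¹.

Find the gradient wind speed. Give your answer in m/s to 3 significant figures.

Around a high, pressure-gradient force acts outward with centrifugal, so Coriolis balances both:
fV = (1/ρ)|∂P/∂n| + V²/R  →  V² − fR·V + fR·V_g = 0
With fR = 8.57×10⁻⁵ × 1420×10³ m = 122 m/s:
V = [fR − √((fR)² − 4 fR V_g)]/2 = [122 − √(122² − 4×122×25)]/2 = 35.2 m/s
Supergeostrophic (V > V_g = 25 m/s), as expected around a high.

35.2 m/s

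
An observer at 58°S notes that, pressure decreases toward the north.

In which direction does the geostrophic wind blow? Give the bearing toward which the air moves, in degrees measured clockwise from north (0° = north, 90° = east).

The pressure-gradient force points toward the north (bearing 000°).
Geostrophic balance: in the Southern Hemisphere the Coriolis force deflects motion to the left, so the geostrophic wind blows 90° to the left of the pressure-gradient force (low pressure on the right).
Rotating 000° by 90° counterclockwise gives 270° — the wind blows toward the west.

270°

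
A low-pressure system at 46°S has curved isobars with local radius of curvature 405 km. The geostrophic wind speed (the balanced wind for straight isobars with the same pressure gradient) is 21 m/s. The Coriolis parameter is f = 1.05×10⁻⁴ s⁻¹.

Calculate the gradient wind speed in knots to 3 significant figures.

30.0 knots

Around a low, centrifugal force acts outward with Coriolis, so pressure-gradient force balances both:
(1/ρ)|∂P/∂n| = fV + V²/R  →  V² + fR·V − fR·V_g = 0
With fR = 1.05×10⁻⁴ × 405×10³ m = 42.5 m/s:
V = [−fR + √((fR)² + 4 fR V_g)]/2 = [−42.5 + √(42.5² + 4×42.5×21)]/2 = 15.4 m/s
Subgeostrophic (V < V_g = 21 m/s), as expected around a low.
Converting: 15.4 m/s × 1.944 = 30.0 knots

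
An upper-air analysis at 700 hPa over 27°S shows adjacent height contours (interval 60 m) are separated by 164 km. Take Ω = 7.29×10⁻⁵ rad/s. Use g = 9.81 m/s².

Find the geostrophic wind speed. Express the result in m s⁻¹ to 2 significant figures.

Coriolis parameter at 27°S:
f = 2Ω sin φ = 2 × 7.29×10⁻⁵ × sin 27° = 6.62×10⁻⁵ s⁻¹
Height gradient: |∂Z/∂n| = 60 m / 164000 m = 3.66×10⁻⁴
On a pressure surface, geostrophic balance gives V_g = (g/f)|∂Z/∂n|:
V_g = 9.81 × 3.66×10⁻⁴ / 6.62×10⁻⁵ = 54.2 m/s

54 m s⁻¹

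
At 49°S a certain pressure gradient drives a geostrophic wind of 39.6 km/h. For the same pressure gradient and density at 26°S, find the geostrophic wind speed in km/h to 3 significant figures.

With the same pressure gradient and density, V_g ∝ 1/f ∝ 1/sin φ.
V₂ = V₁ · sin φ₁ / sin φ₂ = 39.6 × sin 49° / sin 26°
V₂ = 39.6 × 0.7547/0.4384 = 68.2 km/h

68.2 km/h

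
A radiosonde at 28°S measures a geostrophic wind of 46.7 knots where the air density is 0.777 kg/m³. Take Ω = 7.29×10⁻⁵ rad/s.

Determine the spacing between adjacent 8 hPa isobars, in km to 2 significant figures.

630 km

Coriolis parameter at 28°S:
f = 2Ω sin φ = 2 × 7.29×10⁻⁵ × sin 28° = 6.84×10⁻⁵ s⁻¹
Wind speed in SI: 46.7 knots = 24.0 m/s
Geostrophic balance rearranged: |∂P/∂n| = f ρ V_g
|∂P/∂n| = 6.84×10⁻⁵ × 0.777 × 24.0 = 1.28×10⁻³ Pa/m
Isobar spacing: Δn = ΔP/|∂P/∂n| = 800 Pa / 1.28×10⁻³ Pa/m = 626105 m ≈ 630 km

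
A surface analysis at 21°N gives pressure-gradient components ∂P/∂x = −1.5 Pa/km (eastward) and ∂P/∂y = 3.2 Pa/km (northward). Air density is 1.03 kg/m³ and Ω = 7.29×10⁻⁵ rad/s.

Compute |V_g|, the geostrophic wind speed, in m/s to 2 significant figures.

Coriolis parameter at 21°N:
f = 2Ω sin φ = 2 × 7.29×10⁻⁵ × sin 21° = 5.23×10⁻⁵ s⁻¹
Component geostrophic relations (x east, y north):
u_g = −(1/(fρ)) ∂P/∂y,  v_g = (1/(fρ)) ∂P/∂x
u_g = −(3.2×10⁻³)/(5.23×10⁻⁵ × 1.03) = −59.5 m/s;  v_g = (−1.5×10⁻³)/(5.23×10⁻⁵ × 1.03) = −27.9 m/s
|V_g| = √(u_g² + v_g²) = 65.7 m/s

66 m/s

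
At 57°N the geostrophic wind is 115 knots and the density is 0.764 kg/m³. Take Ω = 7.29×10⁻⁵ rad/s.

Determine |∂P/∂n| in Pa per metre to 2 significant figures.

5.5×10⁻³ Pa/m

Coriolis parameter at 57°N:
f = 2Ω sin φ = 2 × 7.29×10⁻⁵ × sin 57° = 1.22×10⁻⁴ s⁻¹
Wind speed in SI: 115 knots = 59.2 m/s
Geostrophic balance rearranged: |∂P/∂n| = f ρ V_g
|∂P/∂n| = 1.22×10⁻⁴ × 0.764 × 59.2 = 5.53×10⁻³ Pa/m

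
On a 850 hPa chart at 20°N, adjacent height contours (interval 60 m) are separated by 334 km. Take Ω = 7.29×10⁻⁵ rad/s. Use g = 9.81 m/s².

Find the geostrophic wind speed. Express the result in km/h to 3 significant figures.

127 km/h

Coriolis parameter at 20°N:
f = 2Ω sin φ = 2 × 7.29×10⁻⁵ × sin 20° = 4.99×10⁻⁵ s⁻¹
Height gradient: |∂Z/∂n| = 60 m / 334000 m = 1.80×10⁻⁴
On a pressure surface, geostrophic balance gives V_g = (g/f)|∂Z/∂n|:
V_g = 9.81 × 1.80×10⁻⁴ / 4.99×10⁻⁵ = 35.3 m/s
Converting: 35.3 m/s × 3.6 = 127 km/h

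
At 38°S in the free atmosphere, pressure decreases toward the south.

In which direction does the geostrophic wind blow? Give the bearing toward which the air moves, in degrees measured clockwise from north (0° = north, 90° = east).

The pressure-gradient force points toward the south (bearing 180°).
Geostrophic balance: in the Southern Hemisphere the Coriolis force deflects motion to the left, so the geostrophic wind blows 90° to the left of the pressure-gradient force (low pressure on the right).
Rotating 180° by 90° counterclockwise gives 090° — the wind blows toward the east.

090°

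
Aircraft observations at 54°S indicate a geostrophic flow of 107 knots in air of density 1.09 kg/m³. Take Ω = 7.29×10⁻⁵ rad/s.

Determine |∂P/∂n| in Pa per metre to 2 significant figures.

Coriolis parameter at 54°S:
f = 2Ω sin φ = 2 × 7.29×10⁻⁵ × sin 54° = 1.18×10⁻⁴ s⁻¹
Wind speed in SI: 107 knots = 55.0 m/s
Geostrophic balance rearranged: |∂P/∂n| = f ρ V_g
|∂P/∂n| = 1.18×10⁻⁴ × 1.09 × 55.0 = 7.08×10⁻³ Pa/m

7.1×10⁻³ Pa/m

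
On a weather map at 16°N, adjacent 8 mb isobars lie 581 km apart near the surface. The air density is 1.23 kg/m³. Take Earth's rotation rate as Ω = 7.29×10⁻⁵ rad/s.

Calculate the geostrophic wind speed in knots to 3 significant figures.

54.1 knots

Coriolis parameter at 16°N:
f = 2Ω sin φ = 2 × 7.29×10⁻⁵ × sin 16° = 4.02×10⁻⁵ s⁻¹
Pressure gradient: |∂P/∂n| = 800 Pa / 581000 m = 1.38×10⁻³ Pa/m
Geostrophic balance (pressure-gradient force = Coriolis force):
V_g = (1/(fρ)) |∂P/∂n| = 1.38×10⁻³ / (4.02×10⁻⁵ × 1.23) = 27.9 m/s
Converting: 27.9 m/s × 1.944 = 54.1 knots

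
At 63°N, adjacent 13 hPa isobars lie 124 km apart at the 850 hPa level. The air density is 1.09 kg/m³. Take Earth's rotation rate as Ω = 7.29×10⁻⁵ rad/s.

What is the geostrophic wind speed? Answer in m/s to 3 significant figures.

Coriolis parameter at 63°N:
f = 2Ω sin φ = 2 × 7.29×10⁻⁵ × sin 63° = 1.30×10⁻⁴ s⁻¹
Pressure gradient: |∂P/∂n| = 1300 Pa / 124000 m = 1.05×10⁻² Pa/m
Geostrophic balance (pressure-gradient force = Coriolis force):
V_g = (1/(fρ)) |∂P/∂n| = 1.05×10⁻² / (1.30×10⁻⁴ × 1.09) = 74.0 m/s

74.0 m/s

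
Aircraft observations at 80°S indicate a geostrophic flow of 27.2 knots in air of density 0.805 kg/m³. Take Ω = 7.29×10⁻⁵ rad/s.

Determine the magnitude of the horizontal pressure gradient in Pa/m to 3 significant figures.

1.62×10⁻³ Pa/m

Coriolis parameter at 80°S:
f = 2Ω sin φ = 2 × 7.29×10⁻⁵ × sin 80° = 1.44×10⁻⁴ s⁻¹
Wind speed in SI: 27.2 knots = 14.0 m/s
Geostrophic balance rearranged: |∂P/∂n| = f ρ V_g
|∂P/∂n| = 1.44×10⁻⁴ × 0.805 × 14.0 = 1.62×10⁻³ Pa/m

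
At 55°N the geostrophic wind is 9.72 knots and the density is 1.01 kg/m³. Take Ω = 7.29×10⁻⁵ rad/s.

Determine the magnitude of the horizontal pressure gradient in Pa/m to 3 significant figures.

Coriolis parameter at 55°N:
f = 2Ω sin φ = 2 × 7.29×10⁻⁵ × sin 55° = 1.19×10⁻⁴ s⁻¹
Wind speed in SI: 9.72 knots = 5.00 m/s
Geostrophic balance rearranged: |∂P/∂n| = f ρ V_g
|∂P/∂n| = 1.19×10⁻⁴ × 1.01 × 5.00 = 6.03×10⁻⁴ Pa/m

6.03×10⁻⁴ Pa/m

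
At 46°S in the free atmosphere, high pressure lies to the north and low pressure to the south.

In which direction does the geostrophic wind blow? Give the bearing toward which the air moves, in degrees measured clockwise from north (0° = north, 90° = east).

090°

The pressure-gradient force points toward the south (bearing 180°).
Geostrophic balance: in the Southern Hemisphere the Coriolis force deflects motion to the left, so the geostrophic wind blows 90° to the left of the pressure-gradient force (low pressure on the right).
Rotating 180° by 90° counterclockwise gives 090° — the wind blows toward the east.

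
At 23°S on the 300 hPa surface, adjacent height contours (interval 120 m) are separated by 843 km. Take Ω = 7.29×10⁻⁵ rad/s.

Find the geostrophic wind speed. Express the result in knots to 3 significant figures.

Coriolis parameter at 23°S:
f = 2Ω sin φ = 2 × 7.29×10⁻⁵ × sin 23° = 5.70×10⁻⁵ s⁻¹
Height gradient: |∂Z/∂n| = 120 m / 843000 m = 1.42×10⁻⁴
On a pressure surface, geostrophic balance gives V_g = (g/f)|∂Z/∂n|:
V_g = 9.81 × 1.42×10⁻⁴ / 5.70×10⁻⁵ = 24.5 m/s
Converting: 24.5 m/s × 1.944 = 47.6 knots

47.6 knots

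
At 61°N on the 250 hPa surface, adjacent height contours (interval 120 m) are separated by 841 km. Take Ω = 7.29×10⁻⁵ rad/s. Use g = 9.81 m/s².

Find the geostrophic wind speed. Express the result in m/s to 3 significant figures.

Coriolis parameter at 61°N:
f = 2Ω sin φ = 2 × 7.29×10⁻⁵ × sin 61° = 1.28×10⁻⁴ s⁻¹
Height gradient: |∂Z/∂n| = 120 m / 841000 m = 1.43×10⁻⁴
On a pressure surface, geostrophic balance gives V_g = (g/f)|∂Z/∂n|:
V_g = 9.81 × 1.43×10⁻⁴ / 1.28×10⁻⁴ = 11.0 m/s

11.0 m/s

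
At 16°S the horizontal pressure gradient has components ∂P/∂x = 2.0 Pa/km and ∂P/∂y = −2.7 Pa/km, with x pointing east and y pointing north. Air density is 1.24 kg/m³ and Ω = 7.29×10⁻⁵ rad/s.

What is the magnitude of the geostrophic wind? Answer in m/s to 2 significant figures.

67 m/s

Coriolis parameter at 16°S:
f = 2Ω sin φ = 2 × 7.29×10⁻⁵ × sin 16° = 4.02×10⁻⁵ s⁻¹
In the Southern Hemisphere f is negative: f = −4.02×10⁻⁵ s⁻¹.
Component geostrophic relations (x east, y north):
u_g = −(1/(fρ)) ∂P/∂y,  v_g = (1/(fρ)) ∂P/∂x
u_g = −(−2.7×10⁻³)/(−4.02×10⁻⁵ × 1.24) = −54.2 m/s;  v_g = (2.0×10⁻³)/(−4.02×10⁻⁵ × 1.24) = −40.1 m/s
|V_g| = √(u_g² + v_g²) = 67.4 m/s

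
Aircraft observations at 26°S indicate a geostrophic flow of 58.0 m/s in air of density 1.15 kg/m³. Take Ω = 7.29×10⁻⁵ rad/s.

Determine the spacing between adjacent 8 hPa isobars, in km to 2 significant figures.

Coriolis parameter at 26°S:
f = 2Ω sin φ = 2 × 7.29×10⁻⁵ × sin 26° = 6.39×10⁻⁵ s⁻¹
Geostrophic balance rearranged: |∂P/∂n| = f ρ V_g
|∂P/∂n| = 6.39×10⁻⁵ × 1.15 × 58.0 = 4.26×10⁻³ Pa/m
Isobar spacing: Δn = ΔP/|∂P/∂n| = 800 Pa / 4.26×10⁻³ Pa/m = 187657 m ≈ 190 km

190 km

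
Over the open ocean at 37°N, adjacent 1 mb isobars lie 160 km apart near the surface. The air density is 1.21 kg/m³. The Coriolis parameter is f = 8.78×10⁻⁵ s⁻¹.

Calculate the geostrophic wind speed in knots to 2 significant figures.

Pressure gradient: |∂P/∂n| = 100 Pa / 160000 m = 6.25×10⁻⁴ Pa/m
Geostrophic balance (pressure-gradient force = Coriolis force):
V_g = (1/(fρ)) |∂P/∂n| = 6.25×10⁻⁴ / (8.78×10⁻⁵ × 1.21) = 5.88 m/s
Converting: 5.88 m/s × 1.944 = 11 knots

11 knots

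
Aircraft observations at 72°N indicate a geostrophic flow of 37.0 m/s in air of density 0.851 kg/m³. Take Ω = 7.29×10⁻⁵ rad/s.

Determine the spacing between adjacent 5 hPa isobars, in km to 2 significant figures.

110 km

Coriolis parameter at 72°N:
f = 2Ω sin φ = 2 × 7.29×10⁻⁵ × sin 72° = 1.39×10⁻⁴ s⁻¹
Geostrophic balance rearranged: |∂P/∂n| = f ρ V_g
|∂P/∂n| = 1.39×10⁻⁴ × 0.851 × 37.0 = 4.37×10⁻³ Pa/m
Isobar spacing: Δn = ΔP/|∂P/∂n| = 500 Pa / 4.37×10⁻³ Pa/m = 114518 m ≈ 110 km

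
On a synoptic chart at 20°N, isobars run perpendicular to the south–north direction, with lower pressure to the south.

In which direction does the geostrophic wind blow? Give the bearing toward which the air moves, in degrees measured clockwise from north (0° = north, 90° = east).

270°

The pressure-gradient force points toward the south (bearing 180°).
Geostrophic balance: in the Northern Hemisphere the Coriolis force deflects motion to the right, so the geostrophic wind blows 90° to the right of the pressure-gradient force (low pressure on the left).
Rotating 180° by 90° clockwise gives 270° — the wind blows toward the west.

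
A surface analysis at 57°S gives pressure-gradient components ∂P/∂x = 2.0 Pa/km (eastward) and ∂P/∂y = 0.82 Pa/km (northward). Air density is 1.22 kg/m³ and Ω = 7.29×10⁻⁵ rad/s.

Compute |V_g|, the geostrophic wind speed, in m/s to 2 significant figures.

14 m/s

Coriolis parameter at 57°S:
f = 2Ω sin φ = 2 × 7.29×10⁻⁵ × sin 57° = 1.22×10⁻⁴ s⁻¹
In the Southern Hemisphere f is negative: f = −1.22×10⁻⁴ s⁻¹.
Component geostrophic relations (x east, y north):
u_g = −(1/(fρ)) ∂P/∂y,  v_g = (1/(fρ)) ∂P/∂x
u_g = −(0.82×10⁻³)/(−1.22×10⁻⁴ × 1.22) = 5.50 m/s;  v_g = (2.0×10⁻³)/(−1.22×10⁻⁴ × 1.22) = −13.4 m/s
|V_g| = √(u_g² + v_g²) = 14.5 m/s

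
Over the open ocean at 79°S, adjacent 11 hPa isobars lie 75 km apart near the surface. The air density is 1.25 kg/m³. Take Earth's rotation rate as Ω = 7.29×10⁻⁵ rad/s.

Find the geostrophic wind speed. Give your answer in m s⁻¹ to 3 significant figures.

Coriolis parameter at 79°S:
f = 2Ω sin φ = 2 × 7.29×10⁻⁵ × sin 79° = 1.43×10⁻⁴ s⁻¹
Pressure gradient: |∂P/∂n| = 1100 Pa / 75000 m = 1.47×10⁻² Pa/m
Geostrophic balance (pressure-gradient force = Coriolis force):
V_g = (1/(fρ)) |∂P/∂n| = 1.47×10⁻² / (1.43×10⁻⁴ × 1.25) = 82.0 m/s

82.0 m s⁻¹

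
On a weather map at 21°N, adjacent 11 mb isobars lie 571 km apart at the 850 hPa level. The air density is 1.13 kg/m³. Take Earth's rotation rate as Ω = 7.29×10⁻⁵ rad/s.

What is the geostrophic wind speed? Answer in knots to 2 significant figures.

Coriolis parameter at 21°N:
f = 2Ω sin φ = 2 × 7.29×10⁻⁵ × sin 21° = 5.23×10⁻⁵ s⁻¹
Pressure gradient: |∂P/∂n| = 1100 Pa / 571000 m = 1.93×10⁻³ Pa/m
Geostrophic balance (pressure-gradient force = Coriolis force):
V_g = (1/(fρ)) |∂P/∂n| = 1.93×10⁻³ / (5.23×10⁻⁵ × 1.13) = 32.6 m/s
Converting: 32.6 m/s × 1.944 = 63 knots

63 knots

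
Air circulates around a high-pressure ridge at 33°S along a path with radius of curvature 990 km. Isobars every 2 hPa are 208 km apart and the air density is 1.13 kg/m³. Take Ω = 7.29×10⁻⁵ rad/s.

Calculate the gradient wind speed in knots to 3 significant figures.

Coriolis parameter at 33°S:
f = 2Ω sin φ = 2 × 7.29×10⁻⁵ × sin 33° = 7.94×10⁻⁵ s⁻¹
Pressure gradient: |∂P/∂n| = 200 Pa / 208000 m = 9.62×10⁻⁴ Pa/m
Geostrophic speed: V_g = |∂P/∂n|/(fρ) = 9.62×10⁻⁴/(7.94×10⁻⁵ × 1.13) = 10.7 m/s
Around a high, pressure-gradient force acts outward with centrifugal, so Coriolis balances both:
fV = (1/ρ)|∂P/∂n| + V²/R  →  V² − fR·V + fR·V_g = 0
With fR = 7.94×10⁻⁵ × 990×10³ m = 78.6 m/s:
V = [fR − √((fR)² − 4 fR V_g)]/2 = [78.6 − √(78.6² − 4×78.6×10.7)]/2 = 12.8 m/s
Supergeostrophic (V > V_g = 10.7 m/s), as expected around a high.
Converting: 12.8 m/s × 1.944 = 24.9 knots

24.9 knots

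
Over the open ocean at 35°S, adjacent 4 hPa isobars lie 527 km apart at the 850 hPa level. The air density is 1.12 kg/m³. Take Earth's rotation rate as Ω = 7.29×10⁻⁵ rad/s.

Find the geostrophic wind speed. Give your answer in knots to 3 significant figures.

15.8 knots

Coriolis parameter at 35°S:
f = 2Ω sin φ = 2 × 7.29×10⁻⁵ × sin 35° = 8.36×10⁻⁵ s⁻¹
Pressure gradient: |∂P/∂n| = 400 Pa / 527000 m = 7.59×10⁻⁴ Pa/m
Geostrophic balance (pressure-gradient force = Coriolis force):
V_g = (1/(fρ)) |∂P/∂n| = 7.59×10⁻⁴ / (8.36×10⁻⁵ × 1.12) = 8.10 m/s
Converting: 8.10 m/s × 1.944 = 15.8 knots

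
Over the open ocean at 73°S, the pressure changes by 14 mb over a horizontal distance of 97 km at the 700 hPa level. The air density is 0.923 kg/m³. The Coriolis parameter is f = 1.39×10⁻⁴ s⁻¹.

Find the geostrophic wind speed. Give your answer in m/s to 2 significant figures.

Pressure gradient: |∂P/∂n| = 1400 Pa / 97000 m = 1.44×10⁻² Pa/m
Geostrophic balance (pressure-gradient force = Coriolis force):
V_g = (1/(fρ)) |∂P/∂n| = 1.44×10⁻² / (1.39×10⁻⁴ × 0.923) = 112 m/s

110 m/s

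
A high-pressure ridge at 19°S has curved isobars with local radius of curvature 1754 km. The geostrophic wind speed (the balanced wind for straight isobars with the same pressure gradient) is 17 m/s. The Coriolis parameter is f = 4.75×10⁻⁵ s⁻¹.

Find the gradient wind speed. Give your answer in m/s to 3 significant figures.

23.8 m/s

Around a high, pressure-gradient force acts outward with centrifugal, so Coriolis balances both:
fV = (1/ρ)|∂P/∂n| + V²/R  →  V² − fR·V + fR·V_g = 0
With fR = 4.75×10⁻⁵ × 1754×10³ m = 83.3 m/s:
V = [fR − √((fR)² − 4 fR V_g)]/2 = [83.3 − √(83.3² − 4×83.3×17)]/2 = 23.8 m/s
Supergeostrophic (V > V_g = 17 m/s), as expected around a high.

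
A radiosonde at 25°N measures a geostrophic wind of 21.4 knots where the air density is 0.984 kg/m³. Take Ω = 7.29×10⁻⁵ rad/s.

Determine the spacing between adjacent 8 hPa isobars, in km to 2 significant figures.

Coriolis parameter at 25°N:
f = 2Ω sin φ = 2 × 7.29×10⁻⁵ × sin 25° = 6.16×10⁻⁵ s⁻¹
Wind speed in SI: 21.4 knots = 11.0 m/s
Geostrophic balance rearranged: |∂P/∂n| = f ρ V_g
|∂P/∂n| = 6.16×10⁻⁵ × 0.984 × 11.0 = 6.68×10⁻⁴ Pa/m
Isobar spacing: Δn = ΔP/|∂P/∂n| = 800 Pa / 6.68×10⁻⁴ Pa/m = 1198498 m ≈ 1200 km

1200 km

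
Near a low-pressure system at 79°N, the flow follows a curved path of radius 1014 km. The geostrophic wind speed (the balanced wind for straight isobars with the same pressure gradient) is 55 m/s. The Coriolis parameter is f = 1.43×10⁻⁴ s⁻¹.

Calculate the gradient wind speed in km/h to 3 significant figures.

153 km/h

Around a low, centrifugal force acts outward with Coriolis, so pressure-gradient force balances both:
(1/ρ)|∂P/∂n| = fV + V²/R  →  V² + fR·V − fR·V_g = 0
With fR = 1.43×10⁻⁴ × 1014×10³ m = 145 m/s:
V = [−fR + √((fR)² + 4 fR V_g)]/2 = [−145 + √(145² + 4×145×55)]/2 = 42.5 m/s
Subgeostrophic (V < V_g = 55 m/s), as expected around a low.
Converting: 42.5 m/s × 3.6 = 153 km/h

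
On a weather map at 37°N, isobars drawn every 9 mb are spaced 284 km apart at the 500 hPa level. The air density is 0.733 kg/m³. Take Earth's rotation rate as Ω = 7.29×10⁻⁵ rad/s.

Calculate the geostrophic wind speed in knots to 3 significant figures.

Coriolis parameter at 37°N:
f = 2Ω sin φ = 2 × 7.29×10⁻⁵ × sin 37° = 8.77×10⁻⁵ s⁻¹
Pressure gradient: |∂P/∂n| = 900 Pa / 284000 m = 3.17×10⁻³ Pa/m
Geostrophic balance (pressure-gradient force = Coriolis force):
V_g = (1/(fρ)) |∂P/∂n| = 3.17×10⁻³ / (8.77×10⁻⁵ × 0.733) = 49.3 m/s
Converting: 49.3 m/s × 1.944 = 95.8 knots

95.8 knots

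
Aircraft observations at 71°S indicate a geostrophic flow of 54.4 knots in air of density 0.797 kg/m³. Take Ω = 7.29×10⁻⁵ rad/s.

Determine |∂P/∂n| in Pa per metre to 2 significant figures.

Coriolis parameter at 71°S:
f = 2Ω sin φ = 2 × 7.29×10⁻⁵ × sin 71° = 1.38×10⁻⁴ s⁻¹
Wind speed in SI: 54.4 knots = 28.0 m/s
Geostrophic balance rearranged: |∂P/∂n| = f ρ V_g
|∂P/∂n| = 1.38×10⁻⁴ × 0.797 × 28.0 = 3.07×10⁻³ Pa/m

3.1×10⁻³ Pa/m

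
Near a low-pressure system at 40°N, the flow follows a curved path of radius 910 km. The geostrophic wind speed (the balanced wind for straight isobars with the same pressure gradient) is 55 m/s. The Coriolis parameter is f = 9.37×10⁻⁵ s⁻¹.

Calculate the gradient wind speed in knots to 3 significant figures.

73.9 knots

Around a low, centrifugal force acts outward with Coriolis, so pressure-gradient force balances both:
(1/ρ)|∂P/∂n| = fV + V²/R  →  V² + fR·V − fR·V_g = 0
With fR = 9.37×10⁻⁵ × 910×10³ m = 85.3 m/s:
V = [−fR + √((fR)² + 4 fR V_g)]/2 = [−85.3 + √(85.3² + 4×85.3×55)]/2 = 38 m/s
Subgeostrophic (V < V_g = 55 m/s), as expected around a low.
Converting: 38 m/s × 1.944 = 73.9 knots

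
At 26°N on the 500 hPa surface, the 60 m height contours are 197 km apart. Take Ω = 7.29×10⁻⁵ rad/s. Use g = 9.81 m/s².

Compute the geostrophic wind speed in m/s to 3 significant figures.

Coriolis parameter at 26°N:
f = 2Ω sin φ = 2 × 7.29×10⁻⁵ × sin 26° = 6.39×10⁻⁵ s⁻¹
Height gradient: |∂Z/∂n| = 60 m / 197000 m = 3.05×10⁻⁴
On a pressure surface, geostrophic balance gives V_g = (g/f)|∂Z/∂n|:
V_g = 9.81 × 3.05×10⁻⁴ / 6.39×10⁻⁵ = 46.7 m/s

46.7 m/s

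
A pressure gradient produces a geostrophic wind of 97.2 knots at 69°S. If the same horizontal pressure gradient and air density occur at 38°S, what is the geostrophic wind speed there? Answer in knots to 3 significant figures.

147 knots

With the same pressure gradient and density, V_g ∝ 1/f ∝ 1/sin φ.
V₂ = V₁ · sin φ₁ / sin φ₂ = 97.2 × sin 69° / sin 38°
V₂ = 97.2 × 0.9336/0.6157 = 147 knots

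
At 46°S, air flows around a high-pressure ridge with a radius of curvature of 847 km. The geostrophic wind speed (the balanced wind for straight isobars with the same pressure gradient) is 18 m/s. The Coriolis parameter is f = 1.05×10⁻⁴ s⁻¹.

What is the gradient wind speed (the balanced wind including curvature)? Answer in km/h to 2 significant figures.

Around a high, pressure-gradient force acts outward with centrifugal, so Coriolis balances both:
fV = (1/ρ)|∂P/∂n| + V²/R  →  V² − fR·V + fR·V_g = 0
With fR = 1.05×10⁻⁴ × 847×10³ m = 88.9 m/s:
V = [fR − √((fR)² − 4 fR V_g)]/2 = [88.9 − √(88.9² − 4×88.9×18)]/2 = 25.1 m/s
Supergeostrophic (V > V_g = 18 m/s), as expected around a high.
Converting: 25.1 m/s × 3.6 = 90 km/h

90 km/h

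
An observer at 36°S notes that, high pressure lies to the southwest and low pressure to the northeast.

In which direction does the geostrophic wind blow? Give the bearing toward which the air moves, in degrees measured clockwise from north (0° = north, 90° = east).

315°

The pressure-gradient force points toward the northeast (bearing 045°).
Geostrophic balance: in the Southern Hemisphere the Coriolis force deflects motion to the left, so the geostrophic wind blows 90° to the left of the pressure-gradient force (low pressure on the right).
Rotating 045° by 90° counterclockwise gives 315° — the wind blows toward the northwest.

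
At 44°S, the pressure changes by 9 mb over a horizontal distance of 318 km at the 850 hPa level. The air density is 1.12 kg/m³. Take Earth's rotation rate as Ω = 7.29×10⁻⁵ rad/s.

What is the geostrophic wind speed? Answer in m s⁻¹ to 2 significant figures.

Coriolis parameter at 44°S:
f = 2Ω sin φ = 2 × 7.29×10⁻⁵ × sin 44° = 1.01×10⁻⁴ s⁻¹
Pressure gradient: |∂P/∂n| = 900 Pa / 318000 m = 2.83×10⁻³ Pa/m
Geostrophic balance (pressure-gradient force = Coriolis force):
V_g = (1/(fρ)) |∂P/∂n| = 2.83×10⁻³ / (1.01×10⁻⁴ × 1.12) = 24.9 m/s

25 m s⁻¹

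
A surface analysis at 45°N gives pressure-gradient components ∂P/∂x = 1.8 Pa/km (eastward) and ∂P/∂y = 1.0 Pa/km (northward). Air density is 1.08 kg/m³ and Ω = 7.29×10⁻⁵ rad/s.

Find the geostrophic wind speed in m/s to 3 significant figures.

Coriolis parameter at 45°N:
f = 2Ω sin φ = 2 × 7.29×10⁻⁵ × sin 45° = 1.03×10⁻⁴ s⁻¹
Component geostrophic relations (x east, y north):
u_g = −(1/(fρ)) ∂P/∂y,  v_g = (1/(fρ)) ∂P/∂x
u_g = −(1.0×10⁻³)/(1.03×10⁻⁴ × 1.08) = −8.98 m/s;  v_g = (1.8×10⁻³)/(1.03×10⁻⁴ × 1.08) = 16.2 m/s
|V_g| = √(u_g² + v_g²) = 18.5 m/s

18.5 m/s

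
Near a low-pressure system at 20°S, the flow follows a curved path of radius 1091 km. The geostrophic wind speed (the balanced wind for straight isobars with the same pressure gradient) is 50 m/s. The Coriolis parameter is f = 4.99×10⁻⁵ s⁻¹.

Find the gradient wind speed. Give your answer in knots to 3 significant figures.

61.5 knots

Around a low, centrifugal force acts outward with Coriolis, so pressure-gradient force balances both:
(1/ρ)|∂P/∂n| = fV + V²/R  →  V² + fR·V − fR·V_g = 0
With fR = 4.99×10⁻⁵ × 1091×10³ m = 54.4 m/s:
V = [−fR + √((fR)² + 4 fR V_g)]/2 = [−54.4 + √(54.4² + 4×54.4×50)]/2 = 31.6 m/s
Subgeostrophic (V < V_g = 50 m/s), as expected around a low.
Converting: 31.6 m/s × 1.944 = 61.5 knots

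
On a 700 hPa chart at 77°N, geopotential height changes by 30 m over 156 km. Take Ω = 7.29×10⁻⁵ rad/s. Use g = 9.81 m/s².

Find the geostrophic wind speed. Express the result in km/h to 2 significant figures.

Coriolis parameter at 77°N:
f = 2Ω sin φ = 2 × 7.29×10⁻⁵ × sin 77° = 1.42×10⁻⁴ s⁻¹
Height gradient: |∂Z/∂n| = 30 m / 156000 m = 1.92×10⁻⁴
On a pressure surface, geostrophic balance gives V_g = (g/f)|∂Z/∂n|:
V_g = 9.81 × 1.92×10⁻⁴ / 1.42×10⁻⁴ = 13.3 m/s
Converting: 13.3 m/s × 3.6 = 48 km/h

48 km/h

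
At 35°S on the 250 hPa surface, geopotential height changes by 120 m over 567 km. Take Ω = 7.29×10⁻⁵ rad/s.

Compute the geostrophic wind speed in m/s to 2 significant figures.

25 m/s

Coriolis parameter at 35°S:
f = 2Ω sin φ = 2 × 7.29×10⁻⁵ × sin 35° = 8.36×10⁻⁵ s⁻¹
Height gradient: |∂Z/∂n| = 120 m / 567000 m = 2.12×10⁻⁴
On a pressure surface, geostrophic balance gives V_g = (g/f)|∂Z/∂n|:
V_g = 9.81 × 2.12×10⁻⁴ / 8.36×10⁻⁵ = 24.8 m/s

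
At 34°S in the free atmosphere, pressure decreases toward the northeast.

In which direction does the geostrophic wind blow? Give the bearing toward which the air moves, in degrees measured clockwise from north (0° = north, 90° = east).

The pressure-gradient force points toward the northeast (bearing 045°).
Geostrophic balance: in the Southern Hemisphere the Coriolis force deflects motion to the left, so the geostrophic wind blows 90° to the left of the pressure-gradient force (low pressure on the right).
Rotating 045° by 90° counterclockwise gives 315° — the wind blows toward the northwest.

315°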